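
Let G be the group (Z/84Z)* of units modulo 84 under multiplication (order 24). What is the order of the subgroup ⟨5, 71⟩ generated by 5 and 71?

|⟨5⟩| = 6 and |⟨71⟩| = 2, so |H| is a multiple of lcm(6, 2) = 6 and divides |G| = 24.
Closing under the operation: H = {1, 5, 11, 17, 19, 23, 25, 31, 37, 41, 55, 71}, so |H| = 12.

12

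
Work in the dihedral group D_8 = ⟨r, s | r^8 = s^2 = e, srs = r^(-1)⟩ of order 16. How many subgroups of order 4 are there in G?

5

|G| = 16 and 4 | 16, so subgroups of order 4 are possible by Lagrange.
The subgroups of order 4 are: {e, r^2, r^4, r^6}; {e, r^4, r^2s, r^6s}; {e, r^4, r^3s, r^7s}; {e, r^4, s, r^4s}; … (5 in all).
So G has 5 subgroups of order 4.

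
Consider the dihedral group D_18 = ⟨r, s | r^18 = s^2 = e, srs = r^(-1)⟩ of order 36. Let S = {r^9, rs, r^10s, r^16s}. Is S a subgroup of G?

No

The identity e ∉ S, so S is not a subgroup.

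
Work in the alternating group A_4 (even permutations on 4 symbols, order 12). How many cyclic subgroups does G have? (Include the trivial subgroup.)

8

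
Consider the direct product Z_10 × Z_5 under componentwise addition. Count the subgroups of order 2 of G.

|G| = 50 and 2 | 50, so subgroups of order 2 are possible by Lagrange.
The subgroups of order 2 are: {(0,0), (5,0)}.
So G has 1 subgroup of order 2.

1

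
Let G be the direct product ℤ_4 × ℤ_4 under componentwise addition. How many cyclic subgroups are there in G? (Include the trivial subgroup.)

Each element a generates a cyclic subgroup ⟨a⟩; distinct elements may generate the same one (a cyclic group of order d has φ(d) generators).
Cyclic subgroups by order — order 1: 1; order 2: 3; order 4: 6.
Total: 10.

10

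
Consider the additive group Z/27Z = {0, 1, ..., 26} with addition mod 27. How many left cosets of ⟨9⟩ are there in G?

|⟨9⟩| = 3 and |G| = 27.
By Lagrange, [G : H] = |G|/|H| = 27/3 = 9.

9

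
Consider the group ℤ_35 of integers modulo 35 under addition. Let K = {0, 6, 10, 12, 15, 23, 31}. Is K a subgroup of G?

No

6 ∈ K but its inverse 29 ∉ K, so K is not a subgroup.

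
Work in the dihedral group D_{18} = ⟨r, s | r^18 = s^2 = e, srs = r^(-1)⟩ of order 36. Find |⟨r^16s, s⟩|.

18

|⟨r^16s⟩| = 2 and |⟨s⟩| = 2, so |H| is a multiple of lcm(2, 2) = 2 and divides |G| = 36.
Closing under the operation: H = {e, r^2, r^4, r^6, r^8, r^10, r^12, r^14, r^16, s, r^2s, r^4s, r^6s, r^8s, r^10s, r^12s, r^14s, r^16s}, so |H| = 18.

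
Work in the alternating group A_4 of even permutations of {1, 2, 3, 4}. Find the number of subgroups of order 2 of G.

3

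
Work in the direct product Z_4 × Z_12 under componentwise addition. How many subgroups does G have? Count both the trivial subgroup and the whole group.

30

|G| = 48, so by Lagrange every subgroup order divides 48. Divisors: 1, 2, 3, 4, 6, 8, 12, 16, 24, 48.
Subgroups by order — order 1: 1; order 2: 3; order 3: 1; order 4: 7; order 6: 3; order 8: 3; order 12: 7; order 16: 1; order 24: 3; order 48: 1.
Total: 1 + 3 + 1 + 7 + 3 + 3 + 7 + 1 + 3 + 1 = 30.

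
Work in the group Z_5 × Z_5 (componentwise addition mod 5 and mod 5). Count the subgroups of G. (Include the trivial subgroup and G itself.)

8

|G| = 25, so by Lagrange every subgroup order divides 25. Divisors: 1, 5, 25.
Subgroups by order — order 1: 1; order 5: 6; order 25: 1.
Total: 1 + 6 + 1 = 8.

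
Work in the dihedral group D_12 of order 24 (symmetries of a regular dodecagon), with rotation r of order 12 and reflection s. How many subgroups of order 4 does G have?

7

|G| = 24 and 4 | 24, so subgroups of order 4 are possible by Lagrange.
The subgroups of order 4 are: {e, r^6, r^4s, r^10s}; {e, r^6, r^5s, r^11s}; {e, r^6, r^2s, r^8s}; {e, r^3, r^6, r^9}; … (7 in all).
So G has 7 subgroups of order 4.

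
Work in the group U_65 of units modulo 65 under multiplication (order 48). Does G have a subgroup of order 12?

12 | 48. A subgroup of order 12 is {1, 6, 11, 16, 21, 31, 36, 41, 46, 51, 56, 61}.

Yes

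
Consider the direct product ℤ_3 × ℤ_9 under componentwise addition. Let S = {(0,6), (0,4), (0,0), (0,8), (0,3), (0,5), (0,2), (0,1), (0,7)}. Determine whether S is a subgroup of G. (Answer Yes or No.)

Yes

|S| = 9 divides |G| = 27, consistent with Lagrange.
S contains the identity, every element's inverse is in S, and S is closed under +: it is a subgroup.
In fact S = ⟨(0,1)⟩.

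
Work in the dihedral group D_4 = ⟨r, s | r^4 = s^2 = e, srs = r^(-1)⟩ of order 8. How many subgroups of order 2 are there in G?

|G| = 8 and 2 | 8, so subgroups of order 2 are possible by Lagrange.
The subgroups of order 2 are: {e, r^2}; {e, r^2s}; {e, r^3s}; {e, rs}; … (5 in all).
So G has 5 subgroups of order 2.

5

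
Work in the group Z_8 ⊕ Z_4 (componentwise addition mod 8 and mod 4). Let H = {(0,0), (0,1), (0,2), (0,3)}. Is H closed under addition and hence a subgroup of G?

|H| = 4 divides |G| = 32, consistent with Lagrange.
H contains the identity, every element's inverse is in H, and H is closed under +: it is a subgroup.
In fact H = ⟨(0,1)⟩.

Yes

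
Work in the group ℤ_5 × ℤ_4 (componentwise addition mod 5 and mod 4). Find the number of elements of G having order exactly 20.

An element (a,b) has order lcm(ord(a), ord(b)); count pairs with lcm equal to 20.
Enumerating gives 8 such elements.

8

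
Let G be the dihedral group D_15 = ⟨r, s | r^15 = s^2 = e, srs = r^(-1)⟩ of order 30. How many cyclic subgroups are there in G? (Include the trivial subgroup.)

Group the elements of G by the cyclic subgroup they generate; each cyclic subgroup of order d accounts for φ(d) elements.
Cyclic subgroups by order — order 1: 1; order 2: 15; order 3: 1; order 5: 1; order 15: 1.
Total: 19.

19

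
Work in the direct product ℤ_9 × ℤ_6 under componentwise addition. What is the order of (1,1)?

18

The order of (1,1) in Z_9 × Z_6 is lcm(ord(1) in Z_9, ord(1) in Z_6).
ord(1) = 9 and ord(1) = 6, so |⟨(1,1)⟩| = lcm(9, 6) = 18.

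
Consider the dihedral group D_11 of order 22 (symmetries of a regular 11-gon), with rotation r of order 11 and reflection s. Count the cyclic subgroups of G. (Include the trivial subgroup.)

A cyclic subgroup of order d is generated by each of its φ(d) elements of order d, so the cyclic subgroups of order d number (#elements of order d)/φ(d).
Cyclic subgroups by order — order 1: 1; order 2: 11; order 11: 1.
Total: 13.

13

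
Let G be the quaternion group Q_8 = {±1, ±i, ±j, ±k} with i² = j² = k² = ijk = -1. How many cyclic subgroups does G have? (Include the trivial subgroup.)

A cyclic subgroup of order d is generated by each of its φ(d) elements of order d, so the cyclic subgroups of order d number (#elements of order d)/φ(d).
Cyclic subgroups by order — order 1: 1; order 2: 1; order 4: 3.
Total: 5.

5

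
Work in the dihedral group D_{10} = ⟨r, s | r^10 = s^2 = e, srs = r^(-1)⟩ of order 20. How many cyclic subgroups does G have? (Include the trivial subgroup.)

Each element a generates a cyclic subgroup ⟨a⟩; distinct elements may generate the same one (a cyclic group of order d has φ(d) generators).
Cyclic subgroups by order — order 1: 1; order 2: 11; order 5: 1; order 10: 1.
Total: 14.

14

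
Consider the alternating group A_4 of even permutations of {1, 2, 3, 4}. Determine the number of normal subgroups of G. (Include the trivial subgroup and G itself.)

3

G has 10 subgroups. Checking conjugation-invariance by order — order 1: 1/1 normal; order 2: 0/3 normal; order 3: 0/4 normal; order 4: 1/1 normal; order 12: 1/1 normal.
Total normal subgroups: 3.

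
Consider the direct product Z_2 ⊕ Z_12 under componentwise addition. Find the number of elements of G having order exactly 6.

6

An element (a,b) has order lcm(ord(a), ord(b)); count pairs with lcm equal to 6.
Enumerating gives 6 such elements.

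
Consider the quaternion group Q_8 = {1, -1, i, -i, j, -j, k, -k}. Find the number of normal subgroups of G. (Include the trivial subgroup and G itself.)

6

G has 6 subgroups. Checking conjugation-invariance by order — order 1: 1/1 normal; order 2: 1/1 normal; order 4: 3/3 normal; order 8: 1/1 normal.
Total normal subgroups: 6.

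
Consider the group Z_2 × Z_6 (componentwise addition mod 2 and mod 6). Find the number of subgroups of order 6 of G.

|G| = 12 and 6 | 12, so subgroups of order 6 are possible by Lagrange.
The subgroups of order 6 are: {(0,0), (0,1), (0,2), (0,3), (0,4), (0,5)}; {(0,0), (0,2), (0,4), (1,0), (1,2), (1,4)}; {(0,0), (0,2), (0,4), (1,1), (1,3), (1,5)}.
So G has 3 subgroups of order 6.

3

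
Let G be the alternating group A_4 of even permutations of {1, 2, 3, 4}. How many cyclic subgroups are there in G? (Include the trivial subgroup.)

8

Group the elements of G by the cyclic subgroup they generate; each cyclic subgroup of order d accounts for φ(d) elements.
Cyclic subgroups by order — order 1: 1; order 2: 3; order 3: 4.
Total: 8.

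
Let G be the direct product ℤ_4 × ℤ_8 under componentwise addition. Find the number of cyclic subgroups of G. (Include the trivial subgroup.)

Each element a generates a cyclic subgroup ⟨a⟩; distinct elements may generate the same one (a cyclic group of order d has φ(d) generators).
Cyclic subgroups by order — order 1: 1; order 2: 3; order 4: 6; order 8: 4.
Total: 14.

14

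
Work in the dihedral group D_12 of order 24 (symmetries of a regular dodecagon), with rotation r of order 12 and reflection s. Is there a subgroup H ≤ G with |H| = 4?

Yes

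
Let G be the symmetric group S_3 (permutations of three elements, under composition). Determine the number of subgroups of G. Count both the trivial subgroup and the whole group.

6

|G| = 6, so by Lagrange every subgroup order divides 6. Divisors: 1, 2, 3, 6.
Subgroups by order — order 1: 1; order 2: 3; order 3: 1; order 6: 1.
Total: 1 + 3 + 1 + 1 = 6.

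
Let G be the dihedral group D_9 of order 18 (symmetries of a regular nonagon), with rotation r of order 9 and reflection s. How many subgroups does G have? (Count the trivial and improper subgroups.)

16

|G| = 18, so by Lagrange every subgroup order divides 18. Divisors: 1, 2, 3, 6, 9, 18.
Subgroups by order — order 1: 1; order 2: 9; order 3: 1; order 6: 3; order 9: 1; order 18: 1.
Total: 1 + 9 + 1 + 3 + 1 + 1 = 16.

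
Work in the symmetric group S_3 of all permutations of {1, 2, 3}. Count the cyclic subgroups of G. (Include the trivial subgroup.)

Group the elements of G by the cyclic subgroup they generate; each cyclic subgroup of order d accounts for φ(d) elements.
Cyclic subgroups by order — order 1: 1; order 2: 3; order 3: 1.
Total: 5.

5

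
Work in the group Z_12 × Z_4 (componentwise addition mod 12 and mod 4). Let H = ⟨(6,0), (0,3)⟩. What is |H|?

8

|⟨(6,0)⟩| = 2 and |⟨(0,3)⟩| = 4, so |H| is a multiple of lcm(2, 4) = 4 and divides |G| = 48.
Closing under the operation: H = {(0,0), (0,1), (0,2), (0,3), (6,0), (6,1), (6,2), (6,3)}, so |H| = 8.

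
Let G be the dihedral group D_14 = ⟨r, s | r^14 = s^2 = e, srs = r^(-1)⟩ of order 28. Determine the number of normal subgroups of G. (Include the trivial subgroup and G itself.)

7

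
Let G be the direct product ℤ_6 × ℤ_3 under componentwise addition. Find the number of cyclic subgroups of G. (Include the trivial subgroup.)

10

A cyclic subgroup of order d is generated by each of its φ(d) elements of order d, so the cyclic subgroups of order d number (#elements of order d)/φ(d).
Cyclic subgroups by order — order 1: 1; order 2: 1; order 3: 4; order 6: 4.
Total: 10.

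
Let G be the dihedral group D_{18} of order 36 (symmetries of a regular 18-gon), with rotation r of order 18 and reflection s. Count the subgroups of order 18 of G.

3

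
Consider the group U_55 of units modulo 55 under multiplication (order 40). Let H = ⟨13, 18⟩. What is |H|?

20

|⟨13⟩| = 20 and |⟨18⟩| = 20, so |H| is a multiple of lcm(20, 20) = 20 and divides |G| = 40.
Closing under the operation: H = {1, 2, 4, 7, 8, 9, 13, 14, 16, 17, 18, 26, 28, 31, 32, 34, 36, 43, 49, 52}, so |H| = 20.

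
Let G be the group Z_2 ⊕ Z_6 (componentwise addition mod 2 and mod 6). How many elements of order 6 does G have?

An element (a,b) has order lcm(ord(a), ord(b)); count pairs with lcm equal to 6.
Enumerating gives 6 such elements.

6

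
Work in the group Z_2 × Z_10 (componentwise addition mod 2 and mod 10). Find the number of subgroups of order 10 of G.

|G| = 20 and 10 | 20, so subgroups of order 10 are possible by Lagrange.
The subgroups of order 10 are: {(0,0), (0,1), (0,2), (0,3), (0,4), (0,5), (0,6), (0,7), (0,8), (0,9)}; {(0,0), (0,2), (0,4), (0,6), (0,8), (1,0), (1,2), (1,4), (1,6), (1,8)}; {(0,0), (0,2), (0,4), (0,6), (0,8), (1,1), (1,3), (1,5), (1,7), (1,9)}.
So G has 3 subgroups of order 10.

3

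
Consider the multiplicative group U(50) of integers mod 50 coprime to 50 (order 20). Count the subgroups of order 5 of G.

|G| = 20 and 5 | 20, so subgroups of order 5 are possible by Lagrange.
The subgroups of order 5 are: {1, 11, 21, 31, 41}.
So G has 1 subgroup of order 5.

1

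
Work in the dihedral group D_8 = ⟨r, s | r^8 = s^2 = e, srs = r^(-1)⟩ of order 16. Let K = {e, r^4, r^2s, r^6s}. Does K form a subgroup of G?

Yes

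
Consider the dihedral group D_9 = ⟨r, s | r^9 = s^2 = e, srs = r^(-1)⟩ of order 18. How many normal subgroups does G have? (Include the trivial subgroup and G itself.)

4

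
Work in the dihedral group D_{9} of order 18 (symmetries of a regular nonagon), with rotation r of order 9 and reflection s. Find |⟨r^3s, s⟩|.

|⟨r^3s⟩| = 2 and |⟨s⟩| = 2, so |H| is a multiple of lcm(2, 2) = 2 and divides |G| = 18.
Closing under the operation: H = {e, r^3, r^6, s, r^3s, r^6s}, so |H| = 6.

6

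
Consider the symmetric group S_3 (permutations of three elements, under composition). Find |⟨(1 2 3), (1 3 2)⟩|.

3

|⟨(1 2 3)⟩| = 3 and |⟨(1 3 2)⟩| = 3, so |H| is a multiple of lcm(3, 3) = 3 and divides |G| = 6.
Closing under the operation: H = {e, (1 2 3), (1 3 2)}, so |H| = 3.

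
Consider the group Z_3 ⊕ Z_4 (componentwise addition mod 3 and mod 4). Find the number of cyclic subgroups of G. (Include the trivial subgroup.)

A cyclic subgroup of order d is generated by each of its φ(d) elements of order d, so the cyclic subgroups of order d number (#elements of order d)/φ(d).
Cyclic subgroups by order — order 1: 1; order 2: 1; order 3: 1; order 4: 1; order 6: 1; order 12: 1.
Total: 6.

6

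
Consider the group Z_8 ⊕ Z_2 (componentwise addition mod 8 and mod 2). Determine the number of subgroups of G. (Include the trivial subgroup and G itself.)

11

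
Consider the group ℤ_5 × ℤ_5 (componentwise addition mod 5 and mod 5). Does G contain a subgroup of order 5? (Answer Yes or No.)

Yes

5 | 25. A subgroup of order 5 is {(0,0), (0,1), (0,2), (0,3), (0,4)}.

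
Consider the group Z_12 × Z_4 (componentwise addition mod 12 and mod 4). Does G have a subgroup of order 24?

Yes

24 | 48. A subgroup of order 24 is {(0,0), (0,1), (0,2), (0,3), (2,0), (2,1), (2,2), (2,3), (4,0), (4,1), (4,2), (4,3), (6,0), (6,1), (6,2), (6,3), (8,0), (8,1), (8,2), (8,3), (10,0), (10,1), (10,2), (10,3)}.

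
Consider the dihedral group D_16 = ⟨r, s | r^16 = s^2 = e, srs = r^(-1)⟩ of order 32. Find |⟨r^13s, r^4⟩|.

8

|⟨r^13s⟩| = 2 and |⟨r^4⟩| = 4, so |H| is a multiple of lcm(2, 4) = 4 and divides |G| = 32.
Closing under the operation: H = {e, r^4, r^8, r^12, rs, r^5s, r^9s, r^13s}, so |H| = 8.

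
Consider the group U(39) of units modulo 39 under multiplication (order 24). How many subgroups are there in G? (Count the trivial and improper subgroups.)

|G| = 24, so by Lagrange every subgroup order divides 24. Divisors: 1, 2, 3, 4, 6, 8, 12, 24.
Subgroups by order — order 1: 1; order 2: 3; order 3: 1; order 4: 3; order 6: 3; order 8: 1; order 12: 3; order 24: 1.
Total: 1 + 3 + 1 + 3 + 3 + 1 + 3 + 1 = 16.

16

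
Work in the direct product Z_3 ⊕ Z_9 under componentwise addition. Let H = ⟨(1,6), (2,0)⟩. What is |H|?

|⟨(1,6)⟩| = 3 and |⟨(2,0)⟩| = 3, so |H| is a multiple of lcm(3, 3) = 3 and divides |G| = 27.
Closing under the operation: H = {(0,0), (0,3), (0,6), (1,0), (1,3), (1,6), (2,0), (2,3), (2,6)}, so |H| = 9.

9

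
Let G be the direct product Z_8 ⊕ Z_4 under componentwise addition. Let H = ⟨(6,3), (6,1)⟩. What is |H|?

|⟨(6,3)⟩| = 4 and |⟨(6,1)⟩| = 4, so |H| is a multiple of lcm(4, 4) = 4 and divides |G| = 32.
Closing under the operation: H = {(0,0), (0,2), (2,1), (2,3), (4,0), (4,2), (6,1), (6,3)}, so |H| = 8.

8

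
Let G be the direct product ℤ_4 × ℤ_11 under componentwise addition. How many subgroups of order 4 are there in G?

1

|G| = 44 and 4 | 44, so subgroups of order 4 are possible by Lagrange.
The subgroups of order 4 are: {(0,0), (1,0), (2,0), (3,0)}.
So G has 1 subgroup of order 4.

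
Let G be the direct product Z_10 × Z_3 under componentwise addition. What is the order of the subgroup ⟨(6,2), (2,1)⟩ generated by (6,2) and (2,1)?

15

|⟨(6,2)⟩| = 15 and |⟨(2,1)⟩| = 15, so |H| is a multiple of lcm(15, 15) = 15 and divides |G| = 30.
Closing under the operation: H = {(0,0), (0,1), (0,2), (2,0), (2,1), (2,2), (4,0), (4,1), (4,2), (6,0), (6,1), (6,2), (8,0), (8,1), (8,2)}, so |H| = 15.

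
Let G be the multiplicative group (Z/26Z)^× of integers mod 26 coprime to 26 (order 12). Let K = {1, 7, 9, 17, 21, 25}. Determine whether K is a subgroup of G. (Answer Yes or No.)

No

17 ∈ K but its inverse 23 ∉ K, so K is not a subgroup.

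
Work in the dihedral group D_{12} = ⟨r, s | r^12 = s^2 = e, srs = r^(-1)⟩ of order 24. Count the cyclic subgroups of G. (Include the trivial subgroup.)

A cyclic subgroup of order d is generated by each of its φ(d) elements of order d, so the cyclic subgroups of order d number (#elements of order d)/φ(d).
Cyclic subgroups by order — order 1: 1; order 2: 13; order 3: 1; order 4: 1; order 6: 1; order 12: 1.
Total: 18.

18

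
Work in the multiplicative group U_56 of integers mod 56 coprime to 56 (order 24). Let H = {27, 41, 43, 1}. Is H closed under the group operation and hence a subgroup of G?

|H| = 4 divides |G| = 24, consistent with Lagrange.
H contains the identity, every element's inverse is in H, and H is closed under ·: it is a subgroup.

Yes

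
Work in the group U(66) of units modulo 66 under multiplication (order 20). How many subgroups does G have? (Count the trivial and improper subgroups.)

|G| = 20, so by Lagrange every subgroup order divides 20. Divisors: 1, 2, 4, 5, 10, 20.
Subgroups by order — order 1: 1; order 2: 3; order 4: 1; order 5: 1; order 10: 3; order 20: 1.
Total: 1 + 3 + 1 + 1 + 3 + 1 = 10.

10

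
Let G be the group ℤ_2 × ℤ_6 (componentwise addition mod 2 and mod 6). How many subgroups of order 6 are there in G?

3

|G| = 12 and 6 | 12, so subgroups of order 6 are possible by Lagrange.
The subgroups of order 6 are: {(0,0), (0,1), (0,2), (0,3), (0,4), (0,5)}; {(0,0), (0,2), (0,4), (1,0), (1,2), (1,4)}; {(0,0), (0,2), (0,4), (1,1), (1,3), (1,5)}.
So G has 3 subgroups of order 6.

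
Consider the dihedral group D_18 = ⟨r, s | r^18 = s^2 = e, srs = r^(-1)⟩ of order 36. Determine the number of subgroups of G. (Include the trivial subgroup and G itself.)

|G| = 36, so by Lagrange every subgroup order divides 36. Divisors: 1, 2, 3, 4, 6, 9, 12, 18, 36.
Subgroups by order — order 1: 1; order 2: 19; order 3: 1; order 4: 9; order 6: 7; order 9: 1; order 12: 3; order 18: 3; order 36: 1.
Total: 1 + 19 + 1 + 9 + 7 + 1 + 3 + 3 + 1 = 45.

45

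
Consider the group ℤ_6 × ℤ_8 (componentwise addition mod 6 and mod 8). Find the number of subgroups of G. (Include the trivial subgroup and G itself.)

22

|G| = 48, so by Lagrange every subgroup order divides 48. Divisors: 1, 2, 3, 4, 6, 8, 12, 16, 24, 48.
Subgroups by order — order 1: 1; order 2: 3; order 3: 1; order 4: 3; order 6: 3; order 8: 3; order 12: 3; order 16: 1; order 24: 3; order 48: 1.
Total: 1 + 3 + 1 + 3 + 3 + 3 + 3 + 1 + 3 + 1 = 22.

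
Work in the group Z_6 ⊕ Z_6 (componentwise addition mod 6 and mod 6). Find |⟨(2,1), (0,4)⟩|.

|⟨(2,1)⟩| = 6 and |⟨(0,4)⟩| = 3, so |H| is a multiple of lcm(6, 3) = 6 and divides |G| = 36.
Closing under the operation: H = {(0,0), (0,1), (0,2), (0,3), (0,4), (0,5), (2,0), (2,1), (2,2), (2,3), (2,4), (2,5), (4,0), (4,1), (4,2), (4,3), (4,4), (4,5)}, so |H| = 18.

18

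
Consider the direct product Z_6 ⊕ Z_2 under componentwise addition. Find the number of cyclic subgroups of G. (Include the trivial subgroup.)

A cyclic subgroup of order d is generated by each of its φ(d) elements of order d, so the cyclic subgroups of order d number (#elements of order d)/φ(d).
Cyclic subgroups by order — order 1: 1; order 2: 3; order 3: 1; order 6: 3.
Total: 8.

8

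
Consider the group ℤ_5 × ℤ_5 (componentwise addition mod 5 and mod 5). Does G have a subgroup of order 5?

Yes

5 | 25. A subgroup of order 5 is {(0,0), (0,1), (0,2), (0,3), (0,4)}.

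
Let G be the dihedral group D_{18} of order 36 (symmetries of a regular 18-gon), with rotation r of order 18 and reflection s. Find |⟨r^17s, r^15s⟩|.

|⟨r^17s⟩| = 2 and |⟨r^15s⟩| = 2, so |H| is a multiple of lcm(2, 2) = 2 and divides |G| = 36.
Closing under the operation: H = {e, r^2, r^4, r^6, r^8, r^10, r^12, r^14, r^16, rs, r^3s, r^5s, r^7s, r^9s, r^11s, r^13s, r^15s, r^17s}, so |H| = 18.

18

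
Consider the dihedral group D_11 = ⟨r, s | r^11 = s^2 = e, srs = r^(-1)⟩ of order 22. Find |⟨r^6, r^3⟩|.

|⟨r^6⟩| = 11 and |⟨r^3⟩| = 11, so |H| is a multiple of lcm(11, 11) = 11 and divides |G| = 22.
Closing under the operation: H = {e, r, r^2, r^3, r^4, r^5, r^6, r^7, r^8, r^9, r^10}, so |H| = 11.

11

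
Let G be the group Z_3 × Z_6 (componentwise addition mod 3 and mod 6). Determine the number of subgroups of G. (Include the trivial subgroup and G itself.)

12

|G| = 18, so by Lagrange every subgroup order divides 18. Divisors: 1, 2, 3, 6, 9, 18.
Subgroups by order — order 1: 1; order 2: 1; order 3: 4; order 6: 4; order 9: 1; order 18: 1.
Total: 1 + 1 + 4 + 4 + 1 + 1 = 12.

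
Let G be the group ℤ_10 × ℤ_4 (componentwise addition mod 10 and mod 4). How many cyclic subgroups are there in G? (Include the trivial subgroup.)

Each element a generates a cyclic subgroup ⟨a⟩; distinct elements may generate the same one (a cyclic group of order d has φ(d) generators).
Cyclic subgroups by order — order 1: 1; order 2: 3; order 4: 2; order 5: 1; order 10: 3; order 20: 2.
Total: 12.

12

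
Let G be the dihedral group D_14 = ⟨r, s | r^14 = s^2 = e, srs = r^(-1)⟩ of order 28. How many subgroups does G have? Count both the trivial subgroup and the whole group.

28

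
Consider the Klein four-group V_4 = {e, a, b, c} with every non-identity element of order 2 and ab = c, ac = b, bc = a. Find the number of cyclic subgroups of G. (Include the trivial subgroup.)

A cyclic subgroup of order d is generated by each of its φ(d) elements of order d, so the cyclic subgroups of order d number (#elements of order d)/φ(d).
Cyclic subgroups by order — order 1: 1; order 2: 3.
Total: 4.

4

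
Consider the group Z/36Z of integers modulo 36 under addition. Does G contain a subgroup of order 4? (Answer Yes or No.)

Yes

4 | 36. A subgroup of order 4 is {0, 9, 18, 27}.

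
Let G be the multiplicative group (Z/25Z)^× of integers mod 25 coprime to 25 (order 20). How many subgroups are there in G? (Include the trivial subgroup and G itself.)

|G| = 20, so by Lagrange every subgroup order divides 20. Divisors: 1, 2, 4, 5, 10, 20.
Subgroups by order — order 1: 1; order 2: 1; order 4: 1; order 5: 1; order 10: 1; order 20: 1.
Total: 1 + 1 + 1 + 1 + 1 + 1 = 6.

6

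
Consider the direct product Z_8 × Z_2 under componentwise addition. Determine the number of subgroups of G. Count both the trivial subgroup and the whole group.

|G| = 16, so by Lagrange every subgroup order divides 16. Divisors: 1, 2, 4, 8, 16.
Subgroups by order — order 1: 1; order 2: 3; order 4: 3; order 8: 3; order 16: 1.
Total: 1 + 3 + 3 + 3 + 1 = 11.

11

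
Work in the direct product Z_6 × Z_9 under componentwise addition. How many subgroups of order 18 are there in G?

4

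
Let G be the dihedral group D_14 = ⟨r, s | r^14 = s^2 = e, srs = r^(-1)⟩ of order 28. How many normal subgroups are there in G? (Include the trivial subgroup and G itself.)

7

G has 28 subgroups. Checking conjugation-invariance by order — order 1: 1/1 normal; order 2: 1/15 normal; order 4: 0/7 normal; order 7: 1/1 normal; order 14: 3/3 normal; order 28: 1/1 normal.
Total normal subgroups: 7.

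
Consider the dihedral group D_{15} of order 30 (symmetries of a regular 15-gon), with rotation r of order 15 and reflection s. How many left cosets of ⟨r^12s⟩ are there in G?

15

|⟨r^12s⟩| = 2 and |G| = 30.
By Lagrange, [G : H] = |G|/|H| = 30/2 = 15.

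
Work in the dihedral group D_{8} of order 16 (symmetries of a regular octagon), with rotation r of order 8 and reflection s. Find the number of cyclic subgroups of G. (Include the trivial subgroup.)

Group the elements of G by the cyclic subgroup they generate; each cyclic subgroup of order d accounts for φ(d) elements.
Cyclic subgroups by order — order 1: 1; order 2: 9; order 4: 1; order 8: 1.
Total: 12.

12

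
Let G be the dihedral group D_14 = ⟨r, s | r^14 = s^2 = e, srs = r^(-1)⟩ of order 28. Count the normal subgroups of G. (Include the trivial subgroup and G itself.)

7

G has 28 subgroups. Checking conjugation-invariance by order — order 1: 1/1 normal; order 2: 1/15 normal; order 4: 0/7 normal; order 7: 1/1 normal; order 14: 3/3 normal; order 28: 1/1 normal.
Total normal subgroups: 7.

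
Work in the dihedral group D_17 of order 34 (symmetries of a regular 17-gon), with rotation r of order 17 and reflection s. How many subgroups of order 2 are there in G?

17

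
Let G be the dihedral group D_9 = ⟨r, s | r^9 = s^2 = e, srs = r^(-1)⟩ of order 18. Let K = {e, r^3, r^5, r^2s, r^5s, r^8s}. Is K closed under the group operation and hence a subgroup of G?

r^5 ∈ K but its inverse r^4 ∉ K, so K is not a subgroup.

No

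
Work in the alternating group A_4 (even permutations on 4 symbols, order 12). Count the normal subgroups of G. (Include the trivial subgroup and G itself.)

3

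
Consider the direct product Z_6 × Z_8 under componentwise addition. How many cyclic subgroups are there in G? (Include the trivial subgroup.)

16

Each element a generates a cyclic subgroup ⟨a⟩; distinct elements may generate the same one (a cyclic group of order d has φ(d) generators).
Cyclic subgroups by order — order 1: 1; order 2: 3; order 3: 1; order 4: 2; order 6: 3; order 8: 2; order 12: 2; order 24: 2.
Total: 16.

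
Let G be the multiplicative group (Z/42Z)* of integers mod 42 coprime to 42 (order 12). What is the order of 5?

6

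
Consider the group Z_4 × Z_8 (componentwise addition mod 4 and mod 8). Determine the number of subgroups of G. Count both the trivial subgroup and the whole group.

|G| = 32, so by Lagrange every subgroup order divides 32. Divisors: 1, 2, 4, 8, 16, 32.
Subgroups by order — order 1: 1; order 2: 3; order 4: 7; order 8: 7; order 16: 3; order 32: 1.
Total: 1 + 3 + 7 + 7 + 3 + 1 = 22.

22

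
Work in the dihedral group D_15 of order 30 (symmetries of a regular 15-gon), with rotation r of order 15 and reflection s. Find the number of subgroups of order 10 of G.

3

|G| = 30 and 10 | 30, so subgroups of order 10 are possible by Lagrange.
The subgroups of order 10 are: {e, r^3, r^6, r^9, r^12, rs, r^4s, r^7s, r^10s, r^13s}; {e, r^3, r^6, r^9, r^12, r^2s, r^5s, r^8s, r^11s, r^14s}; {e, r^3, r^6, r^9, r^12, s, r^3s, r^6s, r^9s, r^12s}.
So G has 3 subgroups of order 10.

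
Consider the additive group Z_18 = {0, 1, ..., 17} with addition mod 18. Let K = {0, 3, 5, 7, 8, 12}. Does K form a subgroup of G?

No

3 ∈ K but its inverse 15 ∉ K, so K is not a subgroup.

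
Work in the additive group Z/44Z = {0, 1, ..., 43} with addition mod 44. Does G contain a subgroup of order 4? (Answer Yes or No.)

Yes

4 | 44. A subgroup of order 4 is {0, 11, 22, 33}.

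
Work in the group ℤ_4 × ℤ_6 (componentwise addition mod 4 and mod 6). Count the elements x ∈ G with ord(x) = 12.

An element (a,b) has order lcm(ord(a), ord(b)); count pairs with lcm equal to 12.
Enumerating gives 8 such elements.

8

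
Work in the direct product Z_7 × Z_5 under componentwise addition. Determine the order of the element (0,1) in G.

The order of (0,1) in Z_7 × Z_5 is lcm(ord(0) in Z_7, ord(1) in Z_5).
ord(0) = 1 and ord(1) = 5, so |⟨(0,1)⟩| = lcm(1, 5) = 5.

5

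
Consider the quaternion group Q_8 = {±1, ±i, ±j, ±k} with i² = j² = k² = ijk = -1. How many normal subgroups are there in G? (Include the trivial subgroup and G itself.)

G has 6 subgroups. Checking conjugation-invariance by order — order 1: 1/1 normal; order 2: 1/1 normal; order 4: 3/3 normal; order 8: 1/1 normal.
Total normal subgroups: 6.

6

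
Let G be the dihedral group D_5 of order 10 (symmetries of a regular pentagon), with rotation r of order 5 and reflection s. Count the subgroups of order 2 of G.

|G| = 10 and 2 | 10, so subgroups of order 2 are possible by Lagrange.
The subgroups of order 2 are: {e, r^2s}; {e, r^3s}; {e, r^4s}; {e, rs}; … (5 in all).
So G has 5 subgroups of order 2.

5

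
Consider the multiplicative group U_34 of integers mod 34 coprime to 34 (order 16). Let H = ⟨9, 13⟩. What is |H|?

|⟨9⟩| = 8 and |⟨13⟩| = 4, so |H| is a multiple of lcm(8, 4) = 8 and divides |G| = 16.
Closing under the operation: H = {1, 9, 13, 15, 19, 21, 25, 33}, so |H| = 8.

8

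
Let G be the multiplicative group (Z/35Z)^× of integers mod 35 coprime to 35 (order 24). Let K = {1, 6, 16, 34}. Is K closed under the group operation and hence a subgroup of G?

No

16 ∈ K but its inverse 11 ∉ K, so K is not a subgroup.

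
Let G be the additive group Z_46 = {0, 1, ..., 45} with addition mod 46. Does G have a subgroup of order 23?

Yes

23 | 46. A subgroup of order 23 is {0, 2, 4, 6, 8, 10, 12, 14, 16, 18, 20, 22, 24, 26, 28, 30, 32, 34, 36, 38, 40, 42, 44}.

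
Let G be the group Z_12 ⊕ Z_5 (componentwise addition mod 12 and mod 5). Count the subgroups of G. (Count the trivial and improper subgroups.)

12

|G| = 60, so by Lagrange every subgroup order divides 60. Divisors: 1, 2, 3, 4, 5, 6, 10, 12, 15, 20, 30, 60.
Subgroups by order — order 1: 1; order 2: 1; order 3: 1; order 4: 1; order 5: 1; order 6: 1; order 10: 1; order 12: 1; order 15: 1; order 20: 1; order 30: 1; order 60: 1.
Total: 1 + 1 + 1 + 1 + 1 + 1 + 1 + 1 + 1 + 1 + 1 + 1 = 12.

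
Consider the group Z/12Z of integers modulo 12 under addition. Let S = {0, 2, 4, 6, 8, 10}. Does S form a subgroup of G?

Yes

|S| = 6 divides |G| = 12, consistent with Lagrange.
S contains the identity, every element's inverse is in S, and S is closed under +: it is a subgroup.
In fact S = ⟨2⟩.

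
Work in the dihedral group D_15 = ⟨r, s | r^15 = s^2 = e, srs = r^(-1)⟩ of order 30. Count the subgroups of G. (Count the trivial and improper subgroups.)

28

|G| = 30, so by Lagrange every subgroup order divides 30. Divisors: 1, 2, 3, 5, 6, 10, 15, 30.
Subgroups by order — order 1: 1; order 2: 15; order 3: 1; order 5: 1; order 6: 5; order 10: 3; order 15: 1; order 30: 1.
Total: 1 + 15 + 1 + 1 + 5 + 3 + 1 + 1 = 28.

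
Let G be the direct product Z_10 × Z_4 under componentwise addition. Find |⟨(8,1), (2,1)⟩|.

|⟨(8,1)⟩| = 20 and |⟨(2,1)⟩| = 20, so |H| is a multiple of lcm(20, 20) = 20 and divides |G| = 40.
Closing under the operation: H = {(0,0), (0,1), (0,2), (0,3), (2,0), (2,1), (2,2), (2,3), (4,0), (4,1), (4,2), (4,3), (6,0), (6,1), (6,2), (6,3), (8,0), (8,1), (8,2), (8,3)}, so |H| = 20.

20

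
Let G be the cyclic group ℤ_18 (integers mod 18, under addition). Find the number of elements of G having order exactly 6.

2

In a cyclic group of order 18, the number of elements of order d (for d | 18) is φ(d).
φ(6) = 2.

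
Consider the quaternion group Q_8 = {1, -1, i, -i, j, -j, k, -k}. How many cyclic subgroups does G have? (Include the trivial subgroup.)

Group the elements of G by the cyclic subgroup they generate; each cyclic subgroup of order d accounts for φ(d) elements.
Cyclic subgroups by order — order 1: 1; order 2: 1; order 4: 3.
Total: 5.

5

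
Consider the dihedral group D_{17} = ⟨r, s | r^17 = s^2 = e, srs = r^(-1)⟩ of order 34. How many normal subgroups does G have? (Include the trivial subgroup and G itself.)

G has 20 subgroups. Checking conjugation-invariance by order — order 1: 1/1 normal; order 2: 0/17 normal; order 17: 1/1 normal; order 34: 1/1 normal.
Total normal subgroups: 3.

3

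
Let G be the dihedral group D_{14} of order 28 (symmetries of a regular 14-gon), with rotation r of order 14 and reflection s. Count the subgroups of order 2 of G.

15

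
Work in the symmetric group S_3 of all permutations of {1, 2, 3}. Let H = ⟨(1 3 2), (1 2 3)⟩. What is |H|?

3

|⟨(1 3 2)⟩| = 3 and |⟨(1 2 3)⟩| = 3, so |H| is a multiple of lcm(3, 3) = 3 and divides |G| = 6.
Closing under the operation: H = {e, (1 2 3), (1 3 2)}, so |H| = 3.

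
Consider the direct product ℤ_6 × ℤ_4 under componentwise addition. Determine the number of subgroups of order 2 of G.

|G| = 24 and 2 | 24, so subgroups of order 2 are possible by Lagrange.
The subgroups of order 2 are: {(0,0), (0,2)}; {(0,0), (3,0)}; {(0,0), (3,2)}.
So G has 3 subgroups of order 2.

3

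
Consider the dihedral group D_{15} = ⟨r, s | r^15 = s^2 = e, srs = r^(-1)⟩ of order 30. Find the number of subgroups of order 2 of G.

15

|G| = 30 and 2 | 30, so subgroups of order 2 are possible by Lagrange.
The subgroups of order 2 are: {e, r^10s}; {e, r^11s}; {e, r^12s}; {e, r^13s}; … (15 in all).
So G has 15 subgroups of order 2.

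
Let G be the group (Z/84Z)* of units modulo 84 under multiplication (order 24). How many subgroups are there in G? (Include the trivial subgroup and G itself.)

32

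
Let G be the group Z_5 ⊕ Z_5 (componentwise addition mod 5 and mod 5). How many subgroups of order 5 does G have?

6

|G| = 25 and 5 | 25, so subgroups of order 5 are possible by Lagrange.
The subgroups of order 5 are: {(0,0), (0,1), (0,2), (0,3), (0,4)}; {(0,0), (1,0), (2,0), (3,0), (4,0)}; {(0,0), (1,1), (2,2), (3,3), (4,4)}; {(0,0), (1,2), (2,4), (3,1), (4,3)}; … (6 in all).
So G has 6 subgroups of order 5.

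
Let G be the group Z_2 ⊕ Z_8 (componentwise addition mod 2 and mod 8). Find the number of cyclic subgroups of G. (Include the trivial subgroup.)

A cyclic subgroup of order d is generated by each of its φ(d) elements of order d, so the cyclic subgroups of order d number (#elements of order d)/φ(d).
Cyclic subgroups by order — order 1: 1; order 2: 3; order 4: 2; order 8: 2.
Total: 8.

8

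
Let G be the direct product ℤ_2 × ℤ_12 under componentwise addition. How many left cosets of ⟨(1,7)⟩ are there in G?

2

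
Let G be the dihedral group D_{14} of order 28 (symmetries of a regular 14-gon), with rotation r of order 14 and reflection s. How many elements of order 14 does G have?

The elements of order 14 are: r, r^3, r^5, r^9, r^11, r^13.
That's 6.

6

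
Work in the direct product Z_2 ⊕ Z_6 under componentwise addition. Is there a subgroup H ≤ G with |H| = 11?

No

11 does not divide |G| = 12, so by Lagrange no subgroup of order 11 exists.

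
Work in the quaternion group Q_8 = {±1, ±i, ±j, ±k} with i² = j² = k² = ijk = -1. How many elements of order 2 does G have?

1

The elements of order 2 are: -1.
That's 1.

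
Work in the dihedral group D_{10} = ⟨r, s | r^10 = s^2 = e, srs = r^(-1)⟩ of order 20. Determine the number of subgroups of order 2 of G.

|G| = 20 and 2 | 20, so subgroups of order 2 are possible by Lagrange.
The subgroups of order 2 are: {e, r^2s}; {e, r^3s}; {e, r^4s}; {e, r^5}; … (11 in all).
So G has 11 subgroups of order 2.

11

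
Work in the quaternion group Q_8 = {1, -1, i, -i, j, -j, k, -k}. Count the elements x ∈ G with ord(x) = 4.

6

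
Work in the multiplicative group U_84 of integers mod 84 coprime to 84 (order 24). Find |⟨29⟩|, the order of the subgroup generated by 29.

2

Compute successive powers of 29 mod 84: 29, 1; 29^2 ≡ 1 (mod 84).
So |⟨29⟩| = 2.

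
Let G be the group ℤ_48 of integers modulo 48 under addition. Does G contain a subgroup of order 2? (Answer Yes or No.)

2 | 48. A subgroup of order 2 is {0, 24}.

Yes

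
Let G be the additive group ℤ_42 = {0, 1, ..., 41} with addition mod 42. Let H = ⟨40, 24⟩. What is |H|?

|⟨40⟩| = 21 and |⟨24⟩| = 7, so |H| is a multiple of lcm(21, 7) = 21 and divides |G| = 42.
Closing under the operation: H = {0, 2, 4, 6, 8, 10, 12, 14, 16, 18, 20, 22, 24, 26, 28, 30, 32, 34, 36, 38, 40}, so |H| = 21.

21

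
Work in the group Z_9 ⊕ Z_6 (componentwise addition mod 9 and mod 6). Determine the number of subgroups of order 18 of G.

4

|G| = 54 and 18 | 54, so subgroups of order 18 are possible by Lagrange.
The subgroups of order 18 are: {(0,0), (0,1), (0,2), (0,3), (0,4), (0,5), (3,0), (3,1), (3,2), (3,3), (3,4), (3,5), (6,0), (6,1), (6,2), (6,3), (6,4), (6,5)}; {(0,0), (0,3), (1,0), (1,3), (2,0), (2,3), (3,0), (3,3), (4,0), (4,3), (5,0), (5,3), (6,0), (6,3), (7,0), (7,3), (8,0), (8,3)}; {(0,0), (0,3), (1,1), (1,4), (2,2), (2,5), (3,0), (3,3), (4,1), (4,4), (5,2), (5,5), (6,0), (6,3), (7,1), (7,4), (8,2), (8,5)}; {(0,0), (0,3), (1,2), (1,5), (2,1), (2,4), (3,0), (3,3), (4,2), (4,5), (5,1), (5,4), (6,0), (6,3), (7,2), (7,5), (8,1), (8,4)}.
So G has 4 subgroups of order 18.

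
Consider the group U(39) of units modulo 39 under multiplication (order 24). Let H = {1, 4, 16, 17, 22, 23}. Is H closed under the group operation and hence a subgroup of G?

4 ∈ H but its inverse 10 ∉ H, so H is not a subgroup.

No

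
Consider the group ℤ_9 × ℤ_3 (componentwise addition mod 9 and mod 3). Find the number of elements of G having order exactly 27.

0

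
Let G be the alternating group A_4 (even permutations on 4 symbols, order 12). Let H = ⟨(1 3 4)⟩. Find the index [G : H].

4

|⟨(1 3 4)⟩| = 3 and |G| = 12.
By Lagrange, [G : H] = |G|/|H| = 12/3 = 4.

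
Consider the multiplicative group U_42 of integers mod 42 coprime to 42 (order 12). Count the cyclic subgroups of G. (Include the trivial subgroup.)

Each element a generates a cyclic subgroup ⟨a⟩; distinct elements may generate the same one (a cyclic group of order d has φ(d) generators).
Cyclic subgroups by order — order 1: 1; order 2: 3; order 3: 1; order 6: 3.
Total: 8.

8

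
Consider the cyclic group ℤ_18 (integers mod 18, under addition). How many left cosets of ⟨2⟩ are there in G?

|⟨2⟩| = 9 and |G| = 18.
By Lagrange, [G : H] = |G|/|H| = 18/9 = 2.

2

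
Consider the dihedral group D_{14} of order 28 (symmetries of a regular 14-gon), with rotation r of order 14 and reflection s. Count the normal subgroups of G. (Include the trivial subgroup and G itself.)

G has 28 subgroups. Checking conjugation-invariance by order — order 1: 1/1 normal; order 2: 1/15 normal; order 4: 0/7 normal; order 7: 1/1 normal; order 14: 3/3 normal; order 28: 1/1 normal.
Total normal subgroups: 7.

7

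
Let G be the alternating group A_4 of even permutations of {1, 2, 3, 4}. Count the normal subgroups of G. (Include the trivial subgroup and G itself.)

3

G has 10 subgroups. Checking conjugation-invariance by order — order 1: 1/1 normal; order 2: 0/3 normal; order 3: 0/4 normal; order 4: 1/1 normal; order 12: 1/1 normal.
Total normal subgroups: 3.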